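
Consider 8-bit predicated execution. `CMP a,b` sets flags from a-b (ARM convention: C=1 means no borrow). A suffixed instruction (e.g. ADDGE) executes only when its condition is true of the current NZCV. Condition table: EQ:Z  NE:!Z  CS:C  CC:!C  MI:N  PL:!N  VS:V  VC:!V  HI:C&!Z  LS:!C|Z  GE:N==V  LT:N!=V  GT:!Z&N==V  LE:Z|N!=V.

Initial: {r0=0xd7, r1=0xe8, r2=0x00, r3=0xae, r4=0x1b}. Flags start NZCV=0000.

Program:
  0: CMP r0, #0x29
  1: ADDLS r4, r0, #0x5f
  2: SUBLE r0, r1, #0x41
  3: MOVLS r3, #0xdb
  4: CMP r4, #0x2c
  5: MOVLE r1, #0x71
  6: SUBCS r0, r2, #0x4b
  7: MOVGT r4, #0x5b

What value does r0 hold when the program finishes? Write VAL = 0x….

VAL = 0xa7

0: ✓ CMP  NZCV=1010
1: · ADDLS
2: ✓ SUBLE  r0←0xa7
3: · MOVLS
4: ✓ CMP  NZCV=1000
5: ✓ MOVLE  r1←0x71
6: · SUBCS
7: · MOVGT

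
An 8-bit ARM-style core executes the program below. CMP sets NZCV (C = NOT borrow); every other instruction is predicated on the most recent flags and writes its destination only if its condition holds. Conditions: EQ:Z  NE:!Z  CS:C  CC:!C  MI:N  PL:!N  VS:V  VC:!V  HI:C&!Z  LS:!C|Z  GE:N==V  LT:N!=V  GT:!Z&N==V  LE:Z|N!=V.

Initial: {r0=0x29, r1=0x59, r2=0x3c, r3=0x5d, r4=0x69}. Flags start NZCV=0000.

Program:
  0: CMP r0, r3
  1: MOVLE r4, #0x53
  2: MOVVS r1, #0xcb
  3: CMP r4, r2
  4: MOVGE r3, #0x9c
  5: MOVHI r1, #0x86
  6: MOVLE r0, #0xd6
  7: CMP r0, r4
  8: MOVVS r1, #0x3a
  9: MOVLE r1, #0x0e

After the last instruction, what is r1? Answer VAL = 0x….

VAL = 0x0e

[0] flags=1000 → (cmp)
[1] flags=1000 LE?T → r4=0x53
[2] flags=1000 VS?F → skip
[3] flags=0010 → (cmp)
[4] flags=0010 GE?T → r3=0x9c
[5] flags=0010 HI?T → r1=0x86
[6] flags=0010 LE?F → skip
[7] flags=1000 → (cmp)
[8] flags=1000 VS?F → skip
[9] flags=1000 LE?T → r1=0x0e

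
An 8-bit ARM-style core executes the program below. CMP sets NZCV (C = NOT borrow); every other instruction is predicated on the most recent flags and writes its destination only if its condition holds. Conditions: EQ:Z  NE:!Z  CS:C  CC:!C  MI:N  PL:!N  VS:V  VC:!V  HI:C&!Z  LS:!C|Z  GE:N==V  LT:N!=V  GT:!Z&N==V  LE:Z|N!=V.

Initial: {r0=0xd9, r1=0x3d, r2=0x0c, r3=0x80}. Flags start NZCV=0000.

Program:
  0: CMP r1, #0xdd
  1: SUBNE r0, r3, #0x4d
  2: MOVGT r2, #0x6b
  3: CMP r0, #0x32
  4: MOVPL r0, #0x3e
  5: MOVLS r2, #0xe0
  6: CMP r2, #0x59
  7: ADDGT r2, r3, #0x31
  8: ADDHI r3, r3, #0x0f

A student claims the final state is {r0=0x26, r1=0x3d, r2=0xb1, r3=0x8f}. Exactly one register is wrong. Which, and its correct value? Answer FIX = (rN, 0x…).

FIX = (r0, 0x3e)

0: ✓ CMP  NZCV=0000
1: ✓ SUBNE  r0←0x33
2: ✓ MOVGT  r2←0x6b
3: ✓ CMP  NZCV=0010
4: ✓ MOVPL  r0←0x3e
5: · MOVLS
6: ✓ CMP  NZCV=0010
7: ✓ ADDGT  r2←0xb1
8: ✓ ADDHI  r3←0x8f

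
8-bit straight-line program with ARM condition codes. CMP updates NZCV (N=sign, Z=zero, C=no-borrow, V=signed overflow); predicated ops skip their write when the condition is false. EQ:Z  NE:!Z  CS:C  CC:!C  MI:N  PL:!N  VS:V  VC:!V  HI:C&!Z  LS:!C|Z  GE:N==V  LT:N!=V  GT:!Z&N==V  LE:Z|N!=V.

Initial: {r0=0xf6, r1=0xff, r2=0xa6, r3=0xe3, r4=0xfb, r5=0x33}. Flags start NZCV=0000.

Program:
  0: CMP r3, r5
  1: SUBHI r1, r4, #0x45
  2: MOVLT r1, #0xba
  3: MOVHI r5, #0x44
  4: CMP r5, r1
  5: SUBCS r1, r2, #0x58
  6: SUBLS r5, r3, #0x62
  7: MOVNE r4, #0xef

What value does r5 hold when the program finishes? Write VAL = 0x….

VAL = 0x81

0: ✓ CMP  NZCV=1010
1: ✓ SUBHI  r1←0xb6
2: ✓ MOVLT  r1←0xba
3: ✓ MOVHI  r5←0x44
4: ✓ CMP  NZCV=1001
5: · SUBCS
6: ✓ SUBLS  r5←0x81
7: ✓ MOVNE  r4←0xef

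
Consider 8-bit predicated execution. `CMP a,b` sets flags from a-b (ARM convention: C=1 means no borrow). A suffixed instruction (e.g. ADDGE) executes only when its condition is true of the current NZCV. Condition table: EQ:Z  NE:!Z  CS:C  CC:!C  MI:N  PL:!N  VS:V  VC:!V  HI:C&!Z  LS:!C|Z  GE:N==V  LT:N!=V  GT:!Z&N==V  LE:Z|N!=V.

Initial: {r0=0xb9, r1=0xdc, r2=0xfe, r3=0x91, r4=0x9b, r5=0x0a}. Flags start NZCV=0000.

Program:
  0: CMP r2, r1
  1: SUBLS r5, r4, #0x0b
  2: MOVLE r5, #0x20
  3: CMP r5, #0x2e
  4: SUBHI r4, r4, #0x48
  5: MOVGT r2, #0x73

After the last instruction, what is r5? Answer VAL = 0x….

VAL = 0x0a

[0] flags=0010 → (cmp)
[1] flags=0010 LS?F → skip
[2] flags=0010 LE?F → skip
[3] flags=1000 → (cmp)
[4] flags=1000 HI?F → skip
[5] flags=1000 GT?F → skip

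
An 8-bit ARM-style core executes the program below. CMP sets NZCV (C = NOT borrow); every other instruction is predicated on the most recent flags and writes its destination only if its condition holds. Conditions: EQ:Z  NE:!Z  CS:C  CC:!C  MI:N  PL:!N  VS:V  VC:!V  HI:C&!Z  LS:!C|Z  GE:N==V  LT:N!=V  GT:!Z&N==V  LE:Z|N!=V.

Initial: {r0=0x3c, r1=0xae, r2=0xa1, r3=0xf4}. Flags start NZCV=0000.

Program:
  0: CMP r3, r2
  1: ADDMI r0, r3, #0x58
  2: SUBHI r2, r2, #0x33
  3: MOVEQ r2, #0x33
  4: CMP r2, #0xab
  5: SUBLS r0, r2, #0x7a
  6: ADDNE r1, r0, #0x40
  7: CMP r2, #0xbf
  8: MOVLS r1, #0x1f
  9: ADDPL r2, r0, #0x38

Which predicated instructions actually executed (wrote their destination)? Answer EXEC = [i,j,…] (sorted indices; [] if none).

[0] flags=0010 → (cmp)
[1] flags=0010 MI?F → skip
[2] flags=0010 HI?T → r2=0x6e
[3] flags=0010 EQ?F → skip
[4] flags=1001 → (cmp)
[5] flags=1001 LS?T → r0=0xf4
[6] flags=1001 NE?T → r1=0x34
[7] flags=1001 → (cmp)
[8] flags=1001 LS?T → r1=0x1f
[9] flags=1001 PL?F → skip

EXEC = [2,5,6,8]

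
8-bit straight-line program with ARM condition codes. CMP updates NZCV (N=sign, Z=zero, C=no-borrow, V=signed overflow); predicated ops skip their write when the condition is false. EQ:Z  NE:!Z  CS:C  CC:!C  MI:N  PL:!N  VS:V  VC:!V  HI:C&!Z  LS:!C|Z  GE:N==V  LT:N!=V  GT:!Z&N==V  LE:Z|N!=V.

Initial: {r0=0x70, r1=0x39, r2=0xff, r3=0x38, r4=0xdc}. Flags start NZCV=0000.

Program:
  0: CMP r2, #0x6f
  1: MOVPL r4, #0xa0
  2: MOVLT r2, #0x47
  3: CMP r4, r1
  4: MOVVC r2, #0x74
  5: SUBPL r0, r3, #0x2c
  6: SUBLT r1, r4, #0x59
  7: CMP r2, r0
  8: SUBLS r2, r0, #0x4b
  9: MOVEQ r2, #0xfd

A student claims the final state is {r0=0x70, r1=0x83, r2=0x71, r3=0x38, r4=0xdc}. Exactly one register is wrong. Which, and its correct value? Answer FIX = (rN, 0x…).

0: ✓ CMP  NZCV=1010
1: · MOVPL
2: ✓ MOVLT  r2←0x47
3: ✓ CMP  NZCV=1010
4: ✓ MOVVC  r2←0x74
5: · SUBPL
6: ✓ SUBLT  r1←0x83
7: ✓ CMP  NZCV=0010
8: · SUBLS
9: · MOVEQ

FIX = (r2, 0x74)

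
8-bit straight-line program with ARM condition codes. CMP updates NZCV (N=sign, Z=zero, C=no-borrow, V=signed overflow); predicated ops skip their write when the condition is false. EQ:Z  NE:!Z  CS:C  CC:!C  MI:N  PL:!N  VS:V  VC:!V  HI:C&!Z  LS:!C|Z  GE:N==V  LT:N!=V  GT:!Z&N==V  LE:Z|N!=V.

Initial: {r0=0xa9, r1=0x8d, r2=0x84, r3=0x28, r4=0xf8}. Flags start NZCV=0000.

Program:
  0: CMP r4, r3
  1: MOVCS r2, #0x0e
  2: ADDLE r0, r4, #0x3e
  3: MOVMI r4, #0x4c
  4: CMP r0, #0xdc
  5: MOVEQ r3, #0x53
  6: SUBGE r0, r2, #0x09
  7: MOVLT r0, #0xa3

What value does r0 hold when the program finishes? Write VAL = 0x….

[0] flags=1010 → (cmp)
[1] flags=1010 CS?T → r2=0x0e
[2] flags=1010 LE?T → r0=0x36
[3] flags=1010 MI?T → r4=0x4c
[4] flags=0000 → (cmp)
[5] flags=0000 EQ?F → skip
[6] flags=0000 GE?T → r0=0x05
[7] flags=0000 LT?F → skip

VAL = 0x05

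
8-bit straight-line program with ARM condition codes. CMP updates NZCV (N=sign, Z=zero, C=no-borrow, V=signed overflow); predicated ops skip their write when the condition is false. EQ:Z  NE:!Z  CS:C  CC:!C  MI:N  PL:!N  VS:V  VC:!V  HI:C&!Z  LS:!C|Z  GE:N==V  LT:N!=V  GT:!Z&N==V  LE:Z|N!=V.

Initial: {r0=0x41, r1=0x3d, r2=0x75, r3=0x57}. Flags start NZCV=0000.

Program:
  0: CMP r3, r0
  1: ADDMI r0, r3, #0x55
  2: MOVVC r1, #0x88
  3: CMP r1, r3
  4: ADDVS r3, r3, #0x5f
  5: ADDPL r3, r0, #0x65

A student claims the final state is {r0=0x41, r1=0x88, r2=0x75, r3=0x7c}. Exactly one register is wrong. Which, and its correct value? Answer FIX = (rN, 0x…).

0: ✓ CMP  NZCV=0010
1: · ADDMI
2: ✓ MOVVC  r1←0x88
3: ✓ CMP  NZCV=0011
4: ✓ ADDVS  r3←0xb6
5: ✓ ADDPL  r3←0xa6

FIX = (r3, 0xa6)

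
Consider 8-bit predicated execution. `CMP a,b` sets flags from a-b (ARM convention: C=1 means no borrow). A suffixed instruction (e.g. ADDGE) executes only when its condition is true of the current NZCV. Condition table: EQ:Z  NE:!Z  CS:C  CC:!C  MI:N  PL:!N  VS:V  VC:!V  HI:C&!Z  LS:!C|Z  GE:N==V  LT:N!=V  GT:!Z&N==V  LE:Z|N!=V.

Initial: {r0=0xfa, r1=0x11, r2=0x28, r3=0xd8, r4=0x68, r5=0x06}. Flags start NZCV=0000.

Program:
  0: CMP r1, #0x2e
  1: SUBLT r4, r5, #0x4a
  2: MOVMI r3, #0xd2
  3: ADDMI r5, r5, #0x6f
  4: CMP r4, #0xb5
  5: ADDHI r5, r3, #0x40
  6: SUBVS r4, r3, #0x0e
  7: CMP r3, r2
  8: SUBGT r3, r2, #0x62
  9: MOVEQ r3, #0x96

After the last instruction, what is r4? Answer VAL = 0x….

VAL = 0xbc

0: ✓ CMP  NZCV=1000
1: ✓ SUBLT  r4←0xbc
2: ✓ MOVMI  r3←0xd2
3: ✓ ADDMI  r5←0x75
4: ✓ CMP  NZCV=0010
5: ✓ ADDHI  r5←0x12
6: · SUBVS
7: ✓ CMP  NZCV=1010
8: · SUBGT
9: · MOVEQ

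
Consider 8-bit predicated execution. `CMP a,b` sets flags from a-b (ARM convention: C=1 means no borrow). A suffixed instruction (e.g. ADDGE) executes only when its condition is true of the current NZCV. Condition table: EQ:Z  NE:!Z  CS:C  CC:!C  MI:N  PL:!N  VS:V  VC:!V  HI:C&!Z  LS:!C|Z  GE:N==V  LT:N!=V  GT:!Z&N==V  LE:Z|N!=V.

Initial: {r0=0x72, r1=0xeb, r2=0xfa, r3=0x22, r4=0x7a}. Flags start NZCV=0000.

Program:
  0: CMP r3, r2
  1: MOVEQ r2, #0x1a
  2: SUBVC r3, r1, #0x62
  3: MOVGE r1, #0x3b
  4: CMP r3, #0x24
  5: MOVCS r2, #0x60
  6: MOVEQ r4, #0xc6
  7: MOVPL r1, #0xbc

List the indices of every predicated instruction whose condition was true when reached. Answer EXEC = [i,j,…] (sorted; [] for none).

[0] flags=0000 → (cmp)
[1] flags=0000 EQ?F → skip
[2] flags=0000 VC?T → r3=0x89
[3] flags=0000 GE?T → r1=0x3b
[4] flags=0011 → (cmp)
[5] flags=0011 CS?T → r2=0x60
[6] flags=0011 EQ?F → skip
[7] flags=0011 PL?T → r1=0xbc

EXEC = [2,3,5,7]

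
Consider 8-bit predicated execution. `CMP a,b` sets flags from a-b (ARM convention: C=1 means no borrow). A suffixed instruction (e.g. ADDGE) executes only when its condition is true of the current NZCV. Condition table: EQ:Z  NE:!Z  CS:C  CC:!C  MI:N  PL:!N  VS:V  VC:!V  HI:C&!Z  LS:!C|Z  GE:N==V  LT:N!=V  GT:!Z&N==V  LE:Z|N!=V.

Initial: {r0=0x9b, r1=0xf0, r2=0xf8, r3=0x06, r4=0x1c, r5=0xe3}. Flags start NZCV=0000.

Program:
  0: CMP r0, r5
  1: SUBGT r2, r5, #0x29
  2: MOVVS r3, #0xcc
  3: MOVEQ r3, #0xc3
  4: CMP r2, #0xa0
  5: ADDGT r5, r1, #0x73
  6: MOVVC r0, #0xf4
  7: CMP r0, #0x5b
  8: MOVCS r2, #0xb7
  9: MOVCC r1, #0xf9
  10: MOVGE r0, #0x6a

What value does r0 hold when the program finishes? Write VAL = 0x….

0: ✓ CMP  NZCV=1000
1: · SUBGT
2: · MOVVS
3: · MOVEQ
4: ✓ CMP  NZCV=0010
5: ✓ ADDGT  r5←0x63
6: ✓ MOVVC  r0←0xf4
7: ✓ CMP  NZCV=1010
8: ✓ MOVCS  r2←0xb7
9: · MOVCC
10: · MOVGE

VAL = 0xf4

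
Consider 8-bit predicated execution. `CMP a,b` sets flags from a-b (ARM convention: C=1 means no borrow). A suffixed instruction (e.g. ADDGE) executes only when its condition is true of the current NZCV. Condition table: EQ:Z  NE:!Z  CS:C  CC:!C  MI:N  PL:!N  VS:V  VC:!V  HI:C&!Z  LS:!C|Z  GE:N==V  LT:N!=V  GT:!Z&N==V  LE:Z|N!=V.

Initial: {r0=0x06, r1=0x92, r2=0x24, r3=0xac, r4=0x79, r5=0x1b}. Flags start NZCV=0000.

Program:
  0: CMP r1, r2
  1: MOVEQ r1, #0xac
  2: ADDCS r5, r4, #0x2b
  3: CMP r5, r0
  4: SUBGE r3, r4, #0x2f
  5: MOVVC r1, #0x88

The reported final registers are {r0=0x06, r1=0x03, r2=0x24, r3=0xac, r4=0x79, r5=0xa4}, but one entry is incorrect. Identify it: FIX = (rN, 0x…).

FIX = (r1, 0x88)

0: ✓ CMP  NZCV=0011
1: · MOVEQ
2: ✓ ADDCS  r5←0xa4
3: ✓ CMP  NZCV=1010
4: · SUBGE
5: ✓ MOVVC  r1←0x88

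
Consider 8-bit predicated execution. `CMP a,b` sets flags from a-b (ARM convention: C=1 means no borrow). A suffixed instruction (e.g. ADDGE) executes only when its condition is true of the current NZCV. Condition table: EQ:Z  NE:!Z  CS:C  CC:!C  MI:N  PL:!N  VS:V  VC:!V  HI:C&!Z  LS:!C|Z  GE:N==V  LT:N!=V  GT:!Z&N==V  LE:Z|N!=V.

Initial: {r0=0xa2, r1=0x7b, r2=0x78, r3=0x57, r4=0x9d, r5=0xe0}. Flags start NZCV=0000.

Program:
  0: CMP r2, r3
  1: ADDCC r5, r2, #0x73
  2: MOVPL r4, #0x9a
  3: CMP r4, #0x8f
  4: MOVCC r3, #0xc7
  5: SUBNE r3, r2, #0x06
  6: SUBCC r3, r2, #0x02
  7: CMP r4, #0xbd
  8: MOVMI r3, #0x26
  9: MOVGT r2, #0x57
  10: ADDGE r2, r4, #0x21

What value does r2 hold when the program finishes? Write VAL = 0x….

VAL = 0x78

0: ✓ CMP  NZCV=0010
1: · ADDCC
2: ✓ MOVPL  r4←0x9a
3: ✓ CMP  NZCV=0010
4: · MOVCC
5: ✓ SUBNE  r3←0x72
6: · SUBCC
7: ✓ CMP  NZCV=1000
8: ✓ MOVMI  r3←0x26
9: · MOVGT
10: · ADDGE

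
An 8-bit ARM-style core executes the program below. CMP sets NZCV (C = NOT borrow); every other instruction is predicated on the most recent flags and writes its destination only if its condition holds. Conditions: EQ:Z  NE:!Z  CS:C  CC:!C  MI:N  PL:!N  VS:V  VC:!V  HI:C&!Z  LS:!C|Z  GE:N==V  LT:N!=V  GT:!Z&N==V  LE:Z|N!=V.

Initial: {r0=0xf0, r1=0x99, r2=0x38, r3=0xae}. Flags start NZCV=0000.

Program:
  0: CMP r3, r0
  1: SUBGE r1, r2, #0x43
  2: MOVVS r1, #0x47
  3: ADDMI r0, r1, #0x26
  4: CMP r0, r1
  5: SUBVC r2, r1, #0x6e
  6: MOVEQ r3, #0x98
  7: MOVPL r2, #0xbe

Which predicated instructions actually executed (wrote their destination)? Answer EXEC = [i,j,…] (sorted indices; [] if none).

EXEC = [3,5,7]

[0] flags=1000 → (cmp)
[1] flags=1000 GE?F → skip
[2] flags=1000 VS?F → skip
[3] flags=1000 MI?T → r0=0xbf
[4] flags=0010 → (cmp)
[5] flags=0010 VC?T → r2=0x2b
[6] flags=0010 EQ?F → skip
[7] flags=0010 PL?T → r2=0xbe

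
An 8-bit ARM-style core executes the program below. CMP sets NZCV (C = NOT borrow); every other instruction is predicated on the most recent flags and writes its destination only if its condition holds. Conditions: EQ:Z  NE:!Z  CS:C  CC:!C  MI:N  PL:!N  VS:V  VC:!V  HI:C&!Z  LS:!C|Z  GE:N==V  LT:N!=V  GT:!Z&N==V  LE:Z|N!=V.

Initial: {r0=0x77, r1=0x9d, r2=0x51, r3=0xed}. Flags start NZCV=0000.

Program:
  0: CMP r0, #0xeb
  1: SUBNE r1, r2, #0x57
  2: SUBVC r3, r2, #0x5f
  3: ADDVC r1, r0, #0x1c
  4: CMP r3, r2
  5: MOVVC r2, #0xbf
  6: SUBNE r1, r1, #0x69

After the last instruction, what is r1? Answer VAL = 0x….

VAL = 0x91

[0] flags=1001 → (cmp)
[1] flags=1001 NE?T → r1=0xfa
[2] flags=1001 VC?F → skip
[3] flags=1001 VC?F → skip
[4] flags=1010 → (cmp)
[5] flags=1010 VC?T → r2=0xbf
[6] flags=1010 NE?T → r1=0x91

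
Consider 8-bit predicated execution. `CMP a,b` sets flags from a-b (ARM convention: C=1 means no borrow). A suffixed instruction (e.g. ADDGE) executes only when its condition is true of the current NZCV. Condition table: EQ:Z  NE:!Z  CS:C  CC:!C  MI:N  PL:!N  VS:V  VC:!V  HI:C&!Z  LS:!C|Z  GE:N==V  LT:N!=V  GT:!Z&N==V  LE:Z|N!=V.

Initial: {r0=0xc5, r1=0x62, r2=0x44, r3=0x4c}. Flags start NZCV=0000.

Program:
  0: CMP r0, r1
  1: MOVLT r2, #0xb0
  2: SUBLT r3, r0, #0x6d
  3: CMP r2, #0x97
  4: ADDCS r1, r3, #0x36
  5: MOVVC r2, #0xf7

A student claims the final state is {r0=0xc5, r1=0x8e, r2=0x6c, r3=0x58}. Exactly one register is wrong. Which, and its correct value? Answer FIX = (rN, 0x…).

[0] flags=0011 → (cmp)
[1] flags=0011 LT?T → r2=0xb0
[2] flags=0011 LT?T → r3=0x58
[3] flags=0010 → (cmp)
[4] flags=0010 CS?T → r1=0x8e
[5] flags=0010 VC?T → r2=0xf7

FIX = (r2, 0xf7)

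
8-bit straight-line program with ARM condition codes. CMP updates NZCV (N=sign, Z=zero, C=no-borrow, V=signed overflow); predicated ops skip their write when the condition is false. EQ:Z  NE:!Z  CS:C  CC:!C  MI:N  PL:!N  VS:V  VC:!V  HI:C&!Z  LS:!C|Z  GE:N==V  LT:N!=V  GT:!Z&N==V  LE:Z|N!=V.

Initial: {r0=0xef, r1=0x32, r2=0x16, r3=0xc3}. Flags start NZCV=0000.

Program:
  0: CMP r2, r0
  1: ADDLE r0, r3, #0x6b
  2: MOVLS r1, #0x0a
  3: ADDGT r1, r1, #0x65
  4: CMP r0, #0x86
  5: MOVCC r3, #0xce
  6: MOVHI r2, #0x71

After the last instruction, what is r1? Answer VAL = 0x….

[0] flags=0000 → (cmp)
[1] flags=0000 LE?F → skip
[2] flags=0000 LS?T → r1=0x0a
[3] flags=0000 GT?T → r1=0x6f
[4] flags=0010 → (cmp)
[5] flags=0010 CC?F → skip
[6] flags=0010 HI?T → r2=0x71

VAL = 0x6f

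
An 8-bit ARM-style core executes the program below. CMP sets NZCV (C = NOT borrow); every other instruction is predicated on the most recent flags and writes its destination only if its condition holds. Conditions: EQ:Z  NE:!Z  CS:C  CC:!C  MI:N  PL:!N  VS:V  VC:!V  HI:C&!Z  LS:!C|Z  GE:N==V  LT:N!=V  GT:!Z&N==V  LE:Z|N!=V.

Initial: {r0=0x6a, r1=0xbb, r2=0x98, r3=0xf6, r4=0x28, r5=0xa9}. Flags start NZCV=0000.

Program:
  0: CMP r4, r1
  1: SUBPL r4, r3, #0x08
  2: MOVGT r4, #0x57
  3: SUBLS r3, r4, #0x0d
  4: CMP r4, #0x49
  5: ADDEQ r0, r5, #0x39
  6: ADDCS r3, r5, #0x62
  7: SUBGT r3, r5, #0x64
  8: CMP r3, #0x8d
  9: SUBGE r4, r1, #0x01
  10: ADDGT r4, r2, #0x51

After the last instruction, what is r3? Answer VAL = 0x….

VAL = 0x45

[0] flags=0000 → (cmp)
[1] flags=0000 PL?T → r4=0xee
[2] flags=0000 GT?T → r4=0x57
[3] flags=0000 LS?T → r3=0x4a
[4] flags=0010 → (cmp)
[5] flags=0010 EQ?F → skip
[6] flags=0010 CS?T → r3=0x0b
[7] flags=0010 GT?T → r3=0x45
[8] flags=1001 → (cmp)
[9] flags=1001 GE?T → r4=0xba
[10] flags=1001 GT?T → r4=0xe9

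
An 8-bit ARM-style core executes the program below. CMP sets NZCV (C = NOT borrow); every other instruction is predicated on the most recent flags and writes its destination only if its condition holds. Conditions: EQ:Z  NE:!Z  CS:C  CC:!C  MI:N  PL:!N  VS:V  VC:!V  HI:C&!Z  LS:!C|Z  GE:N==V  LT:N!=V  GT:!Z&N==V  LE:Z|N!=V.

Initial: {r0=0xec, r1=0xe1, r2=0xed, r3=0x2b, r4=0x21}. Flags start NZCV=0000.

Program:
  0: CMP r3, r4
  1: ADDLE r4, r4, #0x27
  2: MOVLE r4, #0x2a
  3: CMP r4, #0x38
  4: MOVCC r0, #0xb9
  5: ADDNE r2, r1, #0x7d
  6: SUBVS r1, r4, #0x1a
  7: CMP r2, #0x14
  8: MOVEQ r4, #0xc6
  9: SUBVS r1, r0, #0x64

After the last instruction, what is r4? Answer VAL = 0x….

0: ✓ CMP  NZCV=0010
1: · ADDLE
2: · MOVLE
3: ✓ CMP  NZCV=1000
4: ✓ MOVCC  r0←0xb9
5: ✓ ADDNE  r2←0x5e
6: · SUBVS
7: ✓ CMP  NZCV=0010
8: · MOVEQ
9: · SUBVS

VAL = 0x21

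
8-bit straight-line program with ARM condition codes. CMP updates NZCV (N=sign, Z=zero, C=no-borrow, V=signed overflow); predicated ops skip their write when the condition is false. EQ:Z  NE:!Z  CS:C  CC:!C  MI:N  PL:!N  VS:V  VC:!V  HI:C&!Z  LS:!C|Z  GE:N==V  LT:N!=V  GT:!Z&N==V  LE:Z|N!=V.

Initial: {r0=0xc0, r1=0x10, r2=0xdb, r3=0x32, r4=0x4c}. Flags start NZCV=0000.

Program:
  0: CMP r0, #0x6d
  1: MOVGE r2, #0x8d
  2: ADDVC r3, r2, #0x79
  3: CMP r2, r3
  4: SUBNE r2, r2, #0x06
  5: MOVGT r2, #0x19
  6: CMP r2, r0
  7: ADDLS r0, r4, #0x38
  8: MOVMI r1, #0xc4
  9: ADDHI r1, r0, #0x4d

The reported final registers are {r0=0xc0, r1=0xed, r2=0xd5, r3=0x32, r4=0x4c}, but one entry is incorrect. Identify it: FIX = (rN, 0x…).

0: ✓ CMP  NZCV=0011
1: · MOVGE
2: · ADDVC
3: ✓ CMP  NZCV=1010
4: ✓ SUBNE  r2←0xd5
5: · MOVGT
6: ✓ CMP  NZCV=0010
7: · ADDLS
8: · MOVMI
9: ✓ ADDHI  r1←0x0d

FIX = (r1, 0x0d)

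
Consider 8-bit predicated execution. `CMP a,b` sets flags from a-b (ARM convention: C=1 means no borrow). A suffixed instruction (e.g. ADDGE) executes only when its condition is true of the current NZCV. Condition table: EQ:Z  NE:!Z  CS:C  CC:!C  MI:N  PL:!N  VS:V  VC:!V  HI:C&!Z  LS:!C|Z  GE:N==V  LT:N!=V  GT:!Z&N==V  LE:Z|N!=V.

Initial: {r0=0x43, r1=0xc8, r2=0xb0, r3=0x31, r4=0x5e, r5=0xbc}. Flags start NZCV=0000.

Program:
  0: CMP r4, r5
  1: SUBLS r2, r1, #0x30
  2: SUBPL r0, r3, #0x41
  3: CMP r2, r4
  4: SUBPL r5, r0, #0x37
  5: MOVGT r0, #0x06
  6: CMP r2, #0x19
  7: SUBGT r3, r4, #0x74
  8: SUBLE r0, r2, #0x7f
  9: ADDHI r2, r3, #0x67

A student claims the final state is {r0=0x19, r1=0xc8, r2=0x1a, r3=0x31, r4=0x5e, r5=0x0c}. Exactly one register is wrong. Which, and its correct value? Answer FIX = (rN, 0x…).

0: ✓ CMP  NZCV=1001
1: ✓ SUBLS  r2←0x98
2: · SUBPL
3: ✓ CMP  NZCV=0011
4: ✓ SUBPL  r5←0x0c
5: · MOVGT
6: ✓ CMP  NZCV=0011
7: · SUBGT
8: ✓ SUBLE  r0←0x19
9: ✓ ADDHI  r2←0x98

FIX = (r2, 0x98)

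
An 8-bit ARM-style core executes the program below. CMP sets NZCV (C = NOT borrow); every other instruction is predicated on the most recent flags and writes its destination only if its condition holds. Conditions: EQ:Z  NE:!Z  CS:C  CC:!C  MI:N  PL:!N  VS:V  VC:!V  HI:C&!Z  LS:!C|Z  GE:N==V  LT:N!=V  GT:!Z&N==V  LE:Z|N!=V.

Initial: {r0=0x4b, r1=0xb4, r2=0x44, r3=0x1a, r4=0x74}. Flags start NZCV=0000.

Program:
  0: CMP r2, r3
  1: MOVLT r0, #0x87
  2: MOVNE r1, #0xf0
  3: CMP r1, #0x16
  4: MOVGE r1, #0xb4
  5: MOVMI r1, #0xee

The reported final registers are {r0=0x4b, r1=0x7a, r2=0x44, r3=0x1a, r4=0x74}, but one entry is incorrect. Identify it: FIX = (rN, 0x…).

[0] flags=0010 → (cmp)
[1] flags=0010 LT?F → skip
[2] flags=0010 NE?T → r1=0xf0
[3] flags=1010 → (cmp)
[4] flags=1010 GE?F → skip
[5] flags=1010 MI?T → r1=0xee

FIX = (r1, 0xee)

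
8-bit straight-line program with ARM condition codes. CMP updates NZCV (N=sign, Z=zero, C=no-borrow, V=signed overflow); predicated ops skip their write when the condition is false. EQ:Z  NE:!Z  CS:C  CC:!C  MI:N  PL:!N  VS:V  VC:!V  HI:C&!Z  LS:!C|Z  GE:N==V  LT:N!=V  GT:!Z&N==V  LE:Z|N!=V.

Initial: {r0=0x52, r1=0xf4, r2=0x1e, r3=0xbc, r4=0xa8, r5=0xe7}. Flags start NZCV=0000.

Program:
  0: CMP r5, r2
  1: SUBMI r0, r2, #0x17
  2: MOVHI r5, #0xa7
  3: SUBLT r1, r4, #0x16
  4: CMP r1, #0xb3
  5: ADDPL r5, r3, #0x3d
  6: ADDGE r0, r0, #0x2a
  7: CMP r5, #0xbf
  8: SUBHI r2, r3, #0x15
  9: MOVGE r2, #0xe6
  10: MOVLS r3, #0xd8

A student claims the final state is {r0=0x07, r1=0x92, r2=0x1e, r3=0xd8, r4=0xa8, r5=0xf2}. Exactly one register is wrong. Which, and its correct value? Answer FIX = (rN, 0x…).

0: ✓ CMP  NZCV=1010
1: ✓ SUBMI  r0←0x07
2: ✓ MOVHI  r5←0xa7
3: ✓ SUBLT  r1←0x92
4: ✓ CMP  NZCV=1000
5: · ADDPL
6: · ADDGE
7: ✓ CMP  NZCV=1000
8: · SUBHI
9: · MOVGE
10: ✓ MOVLS  r3←0xd8

FIX = (r5, 0xa7)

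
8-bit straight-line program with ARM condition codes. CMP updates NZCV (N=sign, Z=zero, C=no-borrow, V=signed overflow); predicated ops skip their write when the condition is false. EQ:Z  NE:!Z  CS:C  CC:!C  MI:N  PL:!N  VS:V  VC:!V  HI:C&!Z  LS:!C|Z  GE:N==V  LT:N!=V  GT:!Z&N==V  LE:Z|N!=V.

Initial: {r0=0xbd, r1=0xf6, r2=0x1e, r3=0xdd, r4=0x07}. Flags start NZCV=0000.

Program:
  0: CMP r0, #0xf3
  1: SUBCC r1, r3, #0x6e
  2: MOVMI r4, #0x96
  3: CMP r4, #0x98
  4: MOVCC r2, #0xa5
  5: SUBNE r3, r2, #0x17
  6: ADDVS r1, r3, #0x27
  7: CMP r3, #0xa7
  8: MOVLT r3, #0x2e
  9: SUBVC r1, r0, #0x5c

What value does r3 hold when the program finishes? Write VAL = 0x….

[0] flags=1000 → (cmp)
[1] flags=1000 CC?T → r1=0x6f
[2] flags=1000 MI?T → r4=0x96
[3] flags=1000 → (cmp)
[4] flags=1000 CC?T → r2=0xa5
[5] flags=1000 NE?T → r3=0x8e
[6] flags=1000 VS?F → skip
[7] flags=1000 → (cmp)
[8] flags=1000 LT?T → r3=0x2e
[9] flags=1000 VC?T → r1=0x61

VAL = 0x2e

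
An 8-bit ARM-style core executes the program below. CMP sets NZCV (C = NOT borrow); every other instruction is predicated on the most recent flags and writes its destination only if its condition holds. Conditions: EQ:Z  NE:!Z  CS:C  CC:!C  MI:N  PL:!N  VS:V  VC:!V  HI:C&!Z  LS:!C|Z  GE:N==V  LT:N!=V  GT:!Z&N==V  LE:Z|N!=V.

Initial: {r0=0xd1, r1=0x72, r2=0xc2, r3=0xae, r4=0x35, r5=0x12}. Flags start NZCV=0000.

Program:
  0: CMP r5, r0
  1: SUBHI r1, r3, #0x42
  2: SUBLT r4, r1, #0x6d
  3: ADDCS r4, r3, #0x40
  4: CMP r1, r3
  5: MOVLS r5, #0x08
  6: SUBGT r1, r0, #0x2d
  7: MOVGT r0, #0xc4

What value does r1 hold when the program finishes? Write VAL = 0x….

0: ✓ CMP  NZCV=0000
1: · SUBHI
2: · SUBLT
3: · ADDCS
4: ✓ CMP  NZCV=1001
5: ✓ MOVLS  r5←0x08
6: ✓ SUBGT  r1←0xa4
7: ✓ MOVGT  r0←0xc4

VAL = 0xa4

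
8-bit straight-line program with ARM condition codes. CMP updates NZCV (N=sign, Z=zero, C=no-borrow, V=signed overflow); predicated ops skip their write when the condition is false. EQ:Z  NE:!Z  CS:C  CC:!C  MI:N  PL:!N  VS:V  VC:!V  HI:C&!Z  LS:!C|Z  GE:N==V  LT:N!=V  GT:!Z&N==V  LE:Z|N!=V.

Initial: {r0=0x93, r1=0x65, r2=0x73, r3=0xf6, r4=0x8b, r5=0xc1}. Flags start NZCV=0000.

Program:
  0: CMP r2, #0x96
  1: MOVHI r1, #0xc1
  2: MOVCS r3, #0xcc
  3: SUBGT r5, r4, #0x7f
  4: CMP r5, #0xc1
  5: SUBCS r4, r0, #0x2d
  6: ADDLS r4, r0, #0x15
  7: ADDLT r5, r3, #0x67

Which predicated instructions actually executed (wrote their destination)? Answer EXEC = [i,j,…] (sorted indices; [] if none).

EXEC = [3,6]

[0] flags=1001 → (cmp)
[1] flags=1001 HI?F → skip
[2] flags=1001 CS?F → skip
[3] flags=1001 GT?T → r5=0x0c
[4] flags=0000 → (cmp)
[5] flags=0000 CS?F → skip
[6] flags=0000 LS?T → r4=0xa8
[7] flags=0000 LT?F → skip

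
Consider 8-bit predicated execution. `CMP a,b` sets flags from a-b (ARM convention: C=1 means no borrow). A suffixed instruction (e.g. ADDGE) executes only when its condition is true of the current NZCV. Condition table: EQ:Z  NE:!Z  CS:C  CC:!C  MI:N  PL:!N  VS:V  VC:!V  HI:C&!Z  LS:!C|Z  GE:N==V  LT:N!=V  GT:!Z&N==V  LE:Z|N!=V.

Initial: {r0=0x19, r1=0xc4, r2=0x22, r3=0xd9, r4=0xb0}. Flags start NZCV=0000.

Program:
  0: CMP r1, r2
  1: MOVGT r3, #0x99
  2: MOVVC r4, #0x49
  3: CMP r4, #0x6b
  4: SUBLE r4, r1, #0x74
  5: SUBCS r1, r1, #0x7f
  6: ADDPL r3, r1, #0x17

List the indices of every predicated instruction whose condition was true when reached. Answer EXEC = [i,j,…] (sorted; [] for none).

[0] flags=1010 → (cmp)
[1] flags=1010 GT?F → skip
[2] flags=1010 VC?T → r4=0x49
[3] flags=1000 → (cmp)
[4] flags=1000 LE?T → r4=0x50
[5] flags=1000 CS?F → skip
[6] flags=1000 PL?F → skip

EXEC = [2,4]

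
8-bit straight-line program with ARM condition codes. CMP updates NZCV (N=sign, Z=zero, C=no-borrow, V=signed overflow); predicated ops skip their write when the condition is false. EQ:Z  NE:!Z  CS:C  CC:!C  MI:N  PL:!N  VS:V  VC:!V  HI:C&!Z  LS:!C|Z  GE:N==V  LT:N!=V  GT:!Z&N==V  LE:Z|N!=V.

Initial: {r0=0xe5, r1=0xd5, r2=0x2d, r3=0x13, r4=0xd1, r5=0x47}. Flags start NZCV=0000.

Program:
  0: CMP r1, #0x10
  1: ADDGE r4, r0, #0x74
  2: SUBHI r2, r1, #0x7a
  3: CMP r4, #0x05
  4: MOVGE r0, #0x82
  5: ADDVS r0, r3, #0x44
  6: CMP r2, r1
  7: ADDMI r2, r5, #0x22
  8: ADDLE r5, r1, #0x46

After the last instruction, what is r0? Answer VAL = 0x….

0: ✓ CMP  NZCV=1010
1: · ADDGE
2: ✓ SUBHI  r2←0x5b
3: ✓ CMP  NZCV=1010
4: · MOVGE
5: · ADDVS
6: ✓ CMP  NZCV=1001
7: ✓ ADDMI  r2←0x69
8: · ADDLE

VAL = 0xe5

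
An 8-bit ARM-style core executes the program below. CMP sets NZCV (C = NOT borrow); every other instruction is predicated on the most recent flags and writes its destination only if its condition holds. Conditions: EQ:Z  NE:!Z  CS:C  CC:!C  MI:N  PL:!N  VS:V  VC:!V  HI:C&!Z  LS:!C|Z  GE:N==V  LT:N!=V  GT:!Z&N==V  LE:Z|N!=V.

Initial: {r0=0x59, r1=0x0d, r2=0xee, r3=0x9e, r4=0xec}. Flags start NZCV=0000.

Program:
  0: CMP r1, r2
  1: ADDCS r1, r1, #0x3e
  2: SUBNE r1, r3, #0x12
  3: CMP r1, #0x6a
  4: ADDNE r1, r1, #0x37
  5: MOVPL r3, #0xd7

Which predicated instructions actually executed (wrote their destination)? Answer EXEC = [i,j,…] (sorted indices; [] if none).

0: ✓ CMP  NZCV=0000
1: · ADDCS
2: ✓ SUBNE  r1←0x8c
3: ✓ CMP  NZCV=0011
4: ✓ ADDNE  r1←0xc3
5: ✓ MOVPL  r3←0xd7

EXEC = [2,4,5]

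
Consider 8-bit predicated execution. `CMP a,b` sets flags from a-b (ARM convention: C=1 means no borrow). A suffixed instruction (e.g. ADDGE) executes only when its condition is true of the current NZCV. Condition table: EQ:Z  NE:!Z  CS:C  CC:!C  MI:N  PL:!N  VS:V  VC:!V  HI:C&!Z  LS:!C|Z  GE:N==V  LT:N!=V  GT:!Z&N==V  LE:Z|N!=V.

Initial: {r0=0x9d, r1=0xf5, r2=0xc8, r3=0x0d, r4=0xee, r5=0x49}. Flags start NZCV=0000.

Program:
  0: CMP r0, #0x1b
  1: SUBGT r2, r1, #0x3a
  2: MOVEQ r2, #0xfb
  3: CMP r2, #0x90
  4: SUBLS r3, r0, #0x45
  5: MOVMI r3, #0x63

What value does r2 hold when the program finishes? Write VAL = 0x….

[0] flags=1010 → (cmp)
[1] flags=1010 GT?F → skip
[2] flags=1010 EQ?F → skip
[3] flags=0010 → (cmp)
[4] flags=0010 LS?F → skip
[5] flags=0010 MI?F → skip

VAL = 0xc8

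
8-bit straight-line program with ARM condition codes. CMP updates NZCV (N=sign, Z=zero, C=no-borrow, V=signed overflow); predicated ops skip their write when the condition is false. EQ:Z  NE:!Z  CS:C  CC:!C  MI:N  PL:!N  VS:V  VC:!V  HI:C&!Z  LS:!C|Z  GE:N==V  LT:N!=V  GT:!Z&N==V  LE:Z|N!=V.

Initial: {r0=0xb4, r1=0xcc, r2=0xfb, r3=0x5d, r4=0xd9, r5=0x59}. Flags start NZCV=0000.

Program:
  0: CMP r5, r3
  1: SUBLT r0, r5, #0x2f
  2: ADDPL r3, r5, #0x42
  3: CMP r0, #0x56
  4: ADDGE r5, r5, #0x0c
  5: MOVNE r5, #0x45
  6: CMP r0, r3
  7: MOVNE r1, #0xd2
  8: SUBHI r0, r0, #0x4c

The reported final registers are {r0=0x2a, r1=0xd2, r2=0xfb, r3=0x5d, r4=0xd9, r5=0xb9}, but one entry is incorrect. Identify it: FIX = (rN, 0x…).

FIX = (r5, 0x45)

[0] flags=1000 → (cmp)
[1] flags=1000 LT?T → r0=0x2a
[2] flags=1000 PL?F → skip
[3] flags=1000 → (cmp)
[4] flags=1000 GE?F → skip
[5] flags=1000 NE?T → r5=0x45
[6] flags=1000 → (cmp)
[7] flags=1000 NE?T → r1=0xd2
[8] flags=1000 HI?F → skip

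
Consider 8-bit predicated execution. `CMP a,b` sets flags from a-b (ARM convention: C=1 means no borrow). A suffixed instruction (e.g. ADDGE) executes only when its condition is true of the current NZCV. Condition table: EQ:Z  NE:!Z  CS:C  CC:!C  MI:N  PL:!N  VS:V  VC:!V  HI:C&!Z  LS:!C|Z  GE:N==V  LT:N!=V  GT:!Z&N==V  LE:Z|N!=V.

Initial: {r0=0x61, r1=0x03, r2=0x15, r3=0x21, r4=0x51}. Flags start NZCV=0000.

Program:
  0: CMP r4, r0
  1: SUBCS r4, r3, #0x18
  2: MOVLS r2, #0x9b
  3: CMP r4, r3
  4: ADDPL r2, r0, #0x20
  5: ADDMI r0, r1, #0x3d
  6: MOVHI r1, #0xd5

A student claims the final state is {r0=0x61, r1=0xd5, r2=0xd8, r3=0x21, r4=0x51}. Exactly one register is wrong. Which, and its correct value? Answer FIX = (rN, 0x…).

[0] flags=1000 → (cmp)
[1] flags=1000 CS?F → skip
[2] flags=1000 LS?T → r2=0x9b
[3] flags=0010 → (cmp)
[4] flags=0010 PL?T → r2=0x81
[5] flags=0010 MI?F → skip
[6] flags=0010 HI?T → r1=0xd5

FIX = (r2, 0x81)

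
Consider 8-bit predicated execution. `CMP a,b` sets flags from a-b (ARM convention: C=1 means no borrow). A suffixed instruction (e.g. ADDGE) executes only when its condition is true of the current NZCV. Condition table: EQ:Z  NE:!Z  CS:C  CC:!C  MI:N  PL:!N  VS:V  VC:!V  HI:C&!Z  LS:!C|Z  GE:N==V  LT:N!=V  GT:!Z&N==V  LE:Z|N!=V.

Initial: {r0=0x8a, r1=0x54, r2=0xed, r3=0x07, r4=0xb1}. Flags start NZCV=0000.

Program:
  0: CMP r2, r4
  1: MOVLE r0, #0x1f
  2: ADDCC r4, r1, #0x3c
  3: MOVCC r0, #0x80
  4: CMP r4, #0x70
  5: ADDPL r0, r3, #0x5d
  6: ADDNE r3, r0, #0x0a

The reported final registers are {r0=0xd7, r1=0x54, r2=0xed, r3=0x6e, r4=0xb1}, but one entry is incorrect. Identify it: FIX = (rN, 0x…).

FIX = (r0, 0x64)

[0] flags=0010 → (cmp)
[1] flags=0010 LE?F → skip
[2] flags=0010 CC?F → skip
[3] flags=0010 CC?F → skip
[4] flags=0011 → (cmp)
[5] flags=0011 PL?T → r0=0x64
[6] flags=0011 NE?T → r3=0x6e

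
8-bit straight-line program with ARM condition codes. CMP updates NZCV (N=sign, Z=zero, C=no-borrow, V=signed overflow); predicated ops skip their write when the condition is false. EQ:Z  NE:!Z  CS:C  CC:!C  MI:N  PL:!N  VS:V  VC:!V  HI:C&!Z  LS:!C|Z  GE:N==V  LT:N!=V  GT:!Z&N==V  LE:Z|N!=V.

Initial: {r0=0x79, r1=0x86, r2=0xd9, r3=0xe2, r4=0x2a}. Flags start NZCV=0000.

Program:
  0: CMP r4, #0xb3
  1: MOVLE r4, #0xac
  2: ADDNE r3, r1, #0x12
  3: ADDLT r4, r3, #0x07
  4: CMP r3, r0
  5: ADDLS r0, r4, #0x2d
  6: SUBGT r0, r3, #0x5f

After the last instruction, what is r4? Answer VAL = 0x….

VAL = 0x2a

[0] flags=0000 → (cmp)
[1] flags=0000 LE?F → skip
[2] flags=0000 NE?T → r3=0x98
[3] flags=0000 LT?F → skip
[4] flags=0011 → (cmp)
[5] flags=0011 LS?F → skip
[6] flags=0011 GT?F → skip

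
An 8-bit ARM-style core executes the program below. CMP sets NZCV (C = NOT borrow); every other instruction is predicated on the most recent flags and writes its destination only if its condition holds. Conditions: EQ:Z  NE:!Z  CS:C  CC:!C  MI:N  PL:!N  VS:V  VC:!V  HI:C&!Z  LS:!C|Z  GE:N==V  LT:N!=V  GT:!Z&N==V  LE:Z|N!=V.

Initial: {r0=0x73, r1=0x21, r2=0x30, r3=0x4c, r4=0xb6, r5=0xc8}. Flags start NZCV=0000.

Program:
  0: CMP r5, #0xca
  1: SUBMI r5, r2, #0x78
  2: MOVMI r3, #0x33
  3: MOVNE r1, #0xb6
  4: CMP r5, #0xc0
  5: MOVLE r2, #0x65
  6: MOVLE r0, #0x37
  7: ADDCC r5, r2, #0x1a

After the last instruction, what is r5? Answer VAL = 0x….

[0] flags=1000 → (cmp)
[1] flags=1000 MI?T → r5=0xb8
[2] flags=1000 MI?T → r3=0x33
[3] flags=1000 NE?T → r1=0xb6
[4] flags=1000 → (cmp)
[5] flags=1000 LE?T → r2=0x65
[6] flags=1000 LE?T → r0=0x37
[7] flags=1000 CC?T → r5=0x7f

VAL = 0x7f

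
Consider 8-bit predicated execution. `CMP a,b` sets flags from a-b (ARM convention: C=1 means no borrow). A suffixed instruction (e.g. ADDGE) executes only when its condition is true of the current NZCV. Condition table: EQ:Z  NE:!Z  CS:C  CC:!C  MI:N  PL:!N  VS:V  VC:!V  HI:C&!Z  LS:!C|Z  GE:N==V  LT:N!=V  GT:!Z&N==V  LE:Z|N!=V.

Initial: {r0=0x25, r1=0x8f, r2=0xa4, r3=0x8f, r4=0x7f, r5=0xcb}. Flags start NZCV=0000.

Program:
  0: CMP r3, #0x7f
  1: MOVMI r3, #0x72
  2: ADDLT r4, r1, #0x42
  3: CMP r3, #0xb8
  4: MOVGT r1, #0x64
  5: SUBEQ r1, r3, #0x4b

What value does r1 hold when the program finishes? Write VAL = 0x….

VAL = 0x8f

0: ✓ CMP  NZCV=0011
1: · MOVMI
2: ✓ ADDLT  r4←0xd1
3: ✓ CMP  NZCV=1000
4: · MOVGT
5: · SUBEQ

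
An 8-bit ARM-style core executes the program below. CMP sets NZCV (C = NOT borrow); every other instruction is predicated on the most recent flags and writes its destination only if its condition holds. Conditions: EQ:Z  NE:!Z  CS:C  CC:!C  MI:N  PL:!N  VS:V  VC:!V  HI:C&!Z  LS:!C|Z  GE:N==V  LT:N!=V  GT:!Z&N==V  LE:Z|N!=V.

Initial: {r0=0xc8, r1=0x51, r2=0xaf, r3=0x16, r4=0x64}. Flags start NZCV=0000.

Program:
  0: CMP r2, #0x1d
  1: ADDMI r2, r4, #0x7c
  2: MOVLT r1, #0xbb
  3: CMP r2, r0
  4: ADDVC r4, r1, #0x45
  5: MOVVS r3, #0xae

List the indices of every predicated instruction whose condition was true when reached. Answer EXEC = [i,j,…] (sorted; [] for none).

0: ✓ CMP  NZCV=1010
1: ✓ ADDMI  r2←0xe0
2: ✓ MOVLT  r1←0xbb
3: ✓ CMP  NZCV=0010
4: ✓ ADDVC  r4←0x00
5: · MOVVS

EXEC = [1,2,4]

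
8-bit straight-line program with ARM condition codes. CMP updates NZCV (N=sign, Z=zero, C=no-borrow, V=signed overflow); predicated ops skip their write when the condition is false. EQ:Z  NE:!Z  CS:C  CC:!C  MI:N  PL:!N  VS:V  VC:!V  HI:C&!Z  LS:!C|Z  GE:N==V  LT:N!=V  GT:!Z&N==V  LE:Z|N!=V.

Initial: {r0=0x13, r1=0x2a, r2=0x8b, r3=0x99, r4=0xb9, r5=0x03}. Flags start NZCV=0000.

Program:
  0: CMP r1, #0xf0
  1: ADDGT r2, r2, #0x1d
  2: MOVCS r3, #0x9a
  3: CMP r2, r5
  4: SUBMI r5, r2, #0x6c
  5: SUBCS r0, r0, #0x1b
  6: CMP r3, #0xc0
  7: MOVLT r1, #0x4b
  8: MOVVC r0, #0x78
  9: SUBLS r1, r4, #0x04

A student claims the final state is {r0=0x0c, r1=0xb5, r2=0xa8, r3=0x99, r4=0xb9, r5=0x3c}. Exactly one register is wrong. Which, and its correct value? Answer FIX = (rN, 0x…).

FIX = (r0, 0x78)

0: ✓ CMP  NZCV=0000
1: ✓ ADDGT  r2←0xa8
2: · MOVCS
3: ✓ CMP  NZCV=1010
4: ✓ SUBMI  r5←0x3c
5: ✓ SUBCS  r0←0xf8
6: ✓ CMP  NZCV=1000
7: ✓ MOVLT  r1←0x4b
8: ✓ MOVVC  r0←0x78
9: ✓ SUBLS  r1←0xb5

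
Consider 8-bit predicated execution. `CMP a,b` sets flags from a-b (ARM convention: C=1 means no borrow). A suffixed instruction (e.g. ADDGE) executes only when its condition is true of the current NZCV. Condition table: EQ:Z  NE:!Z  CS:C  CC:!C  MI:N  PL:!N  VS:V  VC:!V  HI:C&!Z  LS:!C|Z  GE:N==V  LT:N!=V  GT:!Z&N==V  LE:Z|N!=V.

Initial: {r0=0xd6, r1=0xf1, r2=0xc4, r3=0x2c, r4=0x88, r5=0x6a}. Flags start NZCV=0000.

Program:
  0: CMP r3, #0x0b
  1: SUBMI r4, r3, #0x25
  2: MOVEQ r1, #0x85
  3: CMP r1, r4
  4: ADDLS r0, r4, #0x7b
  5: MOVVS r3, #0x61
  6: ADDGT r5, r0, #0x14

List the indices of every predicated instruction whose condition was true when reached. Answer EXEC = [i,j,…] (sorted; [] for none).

EXEC = [6]

[0] flags=0010 → (cmp)
[1] flags=0010 MI?F → skip
[2] flags=0010 EQ?F → skip
[3] flags=0010 → (cmp)
[4] flags=0010 LS?F → skip
[5] flags=0010 VS?F → skip
[6] flags=0010 GT?T → r5=0xea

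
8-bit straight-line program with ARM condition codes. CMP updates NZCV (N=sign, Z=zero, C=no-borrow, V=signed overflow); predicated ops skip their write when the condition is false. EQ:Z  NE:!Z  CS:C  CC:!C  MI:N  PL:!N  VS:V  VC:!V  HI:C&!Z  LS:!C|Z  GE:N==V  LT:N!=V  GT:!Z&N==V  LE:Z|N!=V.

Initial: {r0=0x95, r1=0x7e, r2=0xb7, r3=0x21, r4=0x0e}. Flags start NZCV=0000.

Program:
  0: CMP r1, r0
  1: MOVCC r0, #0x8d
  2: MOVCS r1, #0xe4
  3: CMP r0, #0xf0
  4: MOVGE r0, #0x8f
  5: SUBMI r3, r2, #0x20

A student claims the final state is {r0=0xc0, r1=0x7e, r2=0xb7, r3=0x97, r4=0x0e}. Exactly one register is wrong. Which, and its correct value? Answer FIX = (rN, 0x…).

[0] flags=1001 → (cmp)
[1] flags=1001 CC?T → r0=0x8d
[2] flags=1001 CS?F → skip
[3] flags=1000 → (cmp)
[4] flags=1000 GE?F → skip
[5] flags=1000 MI?T → r3=0x97

FIX = (r0, 0x8d)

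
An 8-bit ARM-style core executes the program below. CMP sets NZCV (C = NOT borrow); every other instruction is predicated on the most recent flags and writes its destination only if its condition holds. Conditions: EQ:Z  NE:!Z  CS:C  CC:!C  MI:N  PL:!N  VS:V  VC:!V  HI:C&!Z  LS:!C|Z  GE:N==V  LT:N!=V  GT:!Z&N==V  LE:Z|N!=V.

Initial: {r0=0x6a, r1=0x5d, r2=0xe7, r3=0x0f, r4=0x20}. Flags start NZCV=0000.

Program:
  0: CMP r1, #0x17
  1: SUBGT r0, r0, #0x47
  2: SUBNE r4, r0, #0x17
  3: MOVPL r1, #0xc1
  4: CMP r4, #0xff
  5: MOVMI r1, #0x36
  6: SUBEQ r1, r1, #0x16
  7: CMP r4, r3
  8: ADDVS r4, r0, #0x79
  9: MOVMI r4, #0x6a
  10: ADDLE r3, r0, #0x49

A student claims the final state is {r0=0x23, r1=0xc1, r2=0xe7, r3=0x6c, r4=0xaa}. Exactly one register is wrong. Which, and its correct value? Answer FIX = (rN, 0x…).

FIX = (r4, 0x6a)

0: ✓ CMP  NZCV=0010
1: ✓ SUBGT  r0←0x23
2: ✓ SUBNE  r4←0x0c
3: ✓ MOVPL  r1←0xc1
4: ✓ CMP  NZCV=0000
5: · MOVMI
6: · SUBEQ
7: ✓ CMP  NZCV=1000
8: · ADDVS
9: ✓ MOVMI  r4←0x6a
10: ✓ ADDLE  r3←0x6c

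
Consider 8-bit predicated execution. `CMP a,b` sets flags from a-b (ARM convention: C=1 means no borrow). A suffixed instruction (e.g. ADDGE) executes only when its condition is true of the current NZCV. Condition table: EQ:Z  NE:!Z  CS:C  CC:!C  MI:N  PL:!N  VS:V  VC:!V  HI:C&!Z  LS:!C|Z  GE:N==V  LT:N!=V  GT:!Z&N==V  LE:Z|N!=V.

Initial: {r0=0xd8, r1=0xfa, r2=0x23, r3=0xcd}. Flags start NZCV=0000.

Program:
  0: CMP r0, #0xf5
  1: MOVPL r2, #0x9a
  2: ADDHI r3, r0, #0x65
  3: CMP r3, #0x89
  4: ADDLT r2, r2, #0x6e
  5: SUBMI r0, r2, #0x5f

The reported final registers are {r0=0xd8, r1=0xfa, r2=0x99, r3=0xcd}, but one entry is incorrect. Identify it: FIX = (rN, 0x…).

0: ✓ CMP  NZCV=1000
1: · MOVPL
2: · ADDHI
3: ✓ CMP  NZCV=0010
4: · ADDLT
5: · SUBMI

FIX = (r2, 0x23)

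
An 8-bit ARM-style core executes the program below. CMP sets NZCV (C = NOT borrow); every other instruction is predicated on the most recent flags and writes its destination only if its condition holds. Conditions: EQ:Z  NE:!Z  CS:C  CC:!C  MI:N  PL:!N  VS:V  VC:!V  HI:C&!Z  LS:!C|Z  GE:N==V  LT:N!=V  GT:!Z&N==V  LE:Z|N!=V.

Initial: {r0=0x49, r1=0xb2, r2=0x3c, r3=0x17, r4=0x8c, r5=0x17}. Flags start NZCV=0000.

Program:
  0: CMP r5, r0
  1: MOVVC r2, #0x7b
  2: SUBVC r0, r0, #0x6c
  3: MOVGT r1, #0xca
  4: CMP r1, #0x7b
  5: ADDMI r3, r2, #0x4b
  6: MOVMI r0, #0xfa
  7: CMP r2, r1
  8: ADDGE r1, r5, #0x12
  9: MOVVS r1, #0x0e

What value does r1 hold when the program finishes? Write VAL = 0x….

0: ✓ CMP  NZCV=1000
1: ✓ MOVVC  r2←0x7b
2: ✓ SUBVC  r0←0xdd
3: · MOVGT
4: ✓ CMP  NZCV=0011
5: · ADDMI
6: · MOVMI
7: ✓ CMP  NZCV=1001
8: ✓ ADDGE  r1←0x29
9: ✓ MOVVS  r1←0x0e

VAL = 0x0e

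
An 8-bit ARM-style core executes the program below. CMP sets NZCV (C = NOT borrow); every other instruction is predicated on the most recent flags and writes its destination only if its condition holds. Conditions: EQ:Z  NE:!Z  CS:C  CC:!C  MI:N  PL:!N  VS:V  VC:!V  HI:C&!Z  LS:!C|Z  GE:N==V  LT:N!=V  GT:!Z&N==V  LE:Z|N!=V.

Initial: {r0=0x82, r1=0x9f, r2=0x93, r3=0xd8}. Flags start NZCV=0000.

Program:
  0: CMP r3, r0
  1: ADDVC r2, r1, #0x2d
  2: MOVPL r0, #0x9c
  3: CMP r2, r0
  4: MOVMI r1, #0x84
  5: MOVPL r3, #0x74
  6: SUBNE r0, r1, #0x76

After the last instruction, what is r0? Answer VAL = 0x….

VAL = 0x29

[0] flags=0010 → (cmp)
[1] flags=0010 VC?T → r2=0xcc
[2] flags=0010 PL?T → r0=0x9c
[3] flags=0010 → (cmp)
[4] flags=0010 MI?F → skip
[5] flags=0010 PL?T → r3=0x74
[6] flags=0010 NE?T → r0=0x29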